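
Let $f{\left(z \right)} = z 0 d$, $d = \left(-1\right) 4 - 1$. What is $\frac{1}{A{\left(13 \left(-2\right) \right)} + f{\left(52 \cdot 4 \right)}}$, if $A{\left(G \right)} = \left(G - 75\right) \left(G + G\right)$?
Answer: $\frac{1}{5252} \approx 0.0001904$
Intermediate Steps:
$d = -5$ ($d = -4 - 1 = -5$)
$f{\left(z \right)} = 0$ ($f{\left(z \right)} = z 0 \left(-5\right) = 0 \left(-5\right) = 0$)
$A{\left(G \right)} = 2 G \left(-75 + G\right)$ ($A{\left(G \right)} = \left(-75 + G\right) 2 G = 2 G \left(-75 + G\right)$)
$\frac{1}{A{\left(13 \left(-2\right) \right)} + f{\left(52 \cdot 4 \right)}} = \frac{1}{2 \cdot 13 \left(-2\right) \left(-75 + 13 \left(-2\right)\right) + 0} = \frac{1}{2 \left(-26\right) \left(-75 - 26\right) + 0} = \frac{1}{2 \left(-26\right) \left(-101\right) + 0} = \frac{1}{5252 + 0} = \frac{1}{5252}$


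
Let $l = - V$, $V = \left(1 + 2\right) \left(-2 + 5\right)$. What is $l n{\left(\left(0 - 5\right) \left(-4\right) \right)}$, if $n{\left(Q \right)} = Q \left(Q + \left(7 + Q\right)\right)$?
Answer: $-8460$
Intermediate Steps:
$V = 9$ ($V = 3 \cdot 3 = 9$)
$n{\left(Q \right)} = Q \left(7 + 2 Q\right)$
$l = -9$ ($l = \left(-1\right) 9 = -9$)
$l n{\left(\left(0 - 5\right) \left(-4\right) \right)} = - 9 \left(0 - 5\right) \left(-4\right) \left(7 + 2 \left(0 - 5\right) \left(-4\right)\right) = - 9 \left(-5\right) \left(-4\right) \left(7 + 2 \left(\left(-5\right) \left(-4\right)\right)\right) = - 9 \cdot 20 \left(7 + 2 \cdot 20\right) = - 9 \cdot 20 \left(7 + 40\right) = - 9 \cdot 20 \cdot 47 = \left(-9\right) 940 = -8460$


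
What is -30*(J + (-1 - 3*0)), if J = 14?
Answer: -390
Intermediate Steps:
-30*(J + (-1 - 3*0)) = -30*(14 + (-1 - 3*0)) = -30*(14 + (-1 + 0)) = -30*(14 - 1) = -30*13 = -390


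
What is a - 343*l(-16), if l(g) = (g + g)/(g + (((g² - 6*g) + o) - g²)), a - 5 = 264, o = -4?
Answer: 7855/19 ≈ 413.42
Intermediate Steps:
a = 269 (a = 5 + 264 = 269)
l(g) = 2*g/(-4 - 5*g) (l(g) = (g + g)/(g + (((g² - 6*g) - 4) - g²)) = (2*g)/(g + ((-4 + g² - 6*g) - g²)) = (2*g)/(g + (-4 - 6*g)) = (2*g)/(-4 - 5*g) = 2*g/(-4 - 5*g))
a - 343*l(-16) = 269 - (-686)*(-16)/(4 + 5*(-16)) = 269 - (-686)*(-16)/(4 - 80) = 269 - (-686)*(-16)/(-76) = 269 - (-686)*(-16)*(-1)/76 = 269 - 343*(-8/19) = 269 + 2744/19 = 7855/19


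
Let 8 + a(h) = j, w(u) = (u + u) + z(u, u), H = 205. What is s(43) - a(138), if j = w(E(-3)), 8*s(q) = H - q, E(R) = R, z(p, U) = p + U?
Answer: 161/4 ≈ 40.250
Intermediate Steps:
z(p, U) = U + p
w(u) = 4*u (w(u) = (u + u) + (u + u) = 2*u + 2*u = 4*u)
s(q) = 205/8 - q/8 (s(q) = (205 - q)/8 = 205/8 - q/8)
j = -12 (j = 4*(-3) = -12)
a(h) = -20 (a(h) = -8 - 12 = -20)
s(43) - a(138) = (205/8 - ⅛*43) - 1*(-20) = (205/8 - 43/8) + 20 = 81/4 + 20 = 161/4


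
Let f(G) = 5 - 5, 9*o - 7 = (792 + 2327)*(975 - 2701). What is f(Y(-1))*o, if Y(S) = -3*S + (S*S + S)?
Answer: 0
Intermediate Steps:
Y(S) = S² - 2*S (Y(S) = -3*S + (S² + S) = -3*S + (S + S²) = S² - 2*S)
o = -5383387/9 (o = 7/9 + ((792 + 2327)*(975 - 2701))/9 = 7/9 + (3119*(-1726))/9 = 7/9 + (⅑)*(-5383394) = 7/9 - 5383394/9 = -5383387/9 ≈ -5.9815e+5)
f(G) = 0
f(Y(-1))*o = 0*(-5383387/9) = 0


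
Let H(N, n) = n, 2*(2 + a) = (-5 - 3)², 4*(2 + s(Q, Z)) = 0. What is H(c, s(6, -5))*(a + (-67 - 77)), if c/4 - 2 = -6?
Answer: 228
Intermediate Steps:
s(Q, Z) = -2 (s(Q, Z) = -2 + (¼)*0 = -2 + 0 = -2)
c = -16 (c = 8 + 4*(-6) = 8 - 24 = -16)
a = 30 (a = -2 + (-5 - 3)²/2 = -2 + (½)*(-8)² = -2 + (½)*64 = -2 + 32 = 30)
H(c, s(6, -5))*(a + (-67 - 77)) = -2*(30 + (-67 - 77)) = -2*(30 - 144) = -2*(-114) = 228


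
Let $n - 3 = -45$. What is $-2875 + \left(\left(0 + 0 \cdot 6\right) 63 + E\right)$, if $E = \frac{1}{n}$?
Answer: $- \frac{120751}{42} \approx -2875.0$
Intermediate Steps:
$n = -42$ ($n = 3 - 45 = -42$)
$E = - \frac{1}{42}$ ($E = \frac{1}{-42} = - \frac{1}{42} \approx -0.02381$)
$-2875 + \left(\left(0 + 0 \cdot 6\right) 63 + E\right) = -2875 - \left(\frac{1}{42} - \left(0 + 0 \cdot 6\right) 63\right) = -2875 - \left(\frac{1}{42} - \left(0 + 0\right) 63\right) = -2875 + \left(0 \cdot 63 - \frac{1}{42}\right) = -2875 + \left(0 - \frac{1}{42}\right) = -2875 - \frac{1}{42} = - \frac{120751}{42}$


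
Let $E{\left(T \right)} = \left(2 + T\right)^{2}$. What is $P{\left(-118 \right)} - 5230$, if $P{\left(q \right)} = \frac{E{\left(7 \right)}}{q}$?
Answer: $- \frac{617221}{118} \approx -5230.7$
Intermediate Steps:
$P{\left(q \right)} = \frac{81}{q}$ ($P{\left(q \right)} = \frac{\left(2 + 7\right)^{2}}{q} = \frac{9^{2}}{q} = \frac{81}{q}$)
$P{\left(-118 \right)} - 5230 = \frac{81}{-118} - 5230 = 81 \left(- \frac{1}{118}\right) - 5230 = - \frac{81}{118} - 5230 = - \frac{617221}{118}$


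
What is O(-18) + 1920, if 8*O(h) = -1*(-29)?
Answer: 15389/8 ≈ 1923.6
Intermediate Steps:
O(h) = 29/8 (O(h) = (-1*(-29))/8 = (⅛)*29 = 29/8)
O(-18) + 1920 = 29/8 + 1920 = 15389/8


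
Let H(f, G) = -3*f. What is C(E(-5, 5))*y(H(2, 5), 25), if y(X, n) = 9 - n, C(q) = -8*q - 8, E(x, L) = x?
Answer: -512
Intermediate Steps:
C(q) = -8 - 8*q
C(E(-5, 5))*y(H(2, 5), 25) = (-8 - 8*(-5))*(9 - 1*25) = (-8 + 40)*(9 - 25) = 32*(-16) = -512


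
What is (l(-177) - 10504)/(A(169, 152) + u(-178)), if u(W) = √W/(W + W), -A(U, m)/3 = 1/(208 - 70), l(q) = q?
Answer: 87456028/707 - 11300498*I*√178/707 ≈ 1.237e+5 - 2.1325e+5*I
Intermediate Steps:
A(U, m) = -1/46 (A(U, m) = -3/(208 - 70) = -3/138 = -3*1/138 = -1/46)
u(W) = 1/(2*√W) (u(W) = √W/((2*W)) = (1/(2*W))*√W = 1/(2*√W))
(l(-177) - 10504)/(A(169, 152) + u(-178)) = (-177 - 10504)/(-1/46 + 1/(2*√(-178))) = -10681/(-1/46 + (-I*√178/178)/2) = -10681/(-1/46 - I*√178/356)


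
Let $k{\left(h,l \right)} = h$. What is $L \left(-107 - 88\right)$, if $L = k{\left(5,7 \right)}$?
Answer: $-975$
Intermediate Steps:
$L = 5$
$L \left(-107 - 88\right) = 5 \left(-107 - 88\right) = 5 \left(-195\right) = -975$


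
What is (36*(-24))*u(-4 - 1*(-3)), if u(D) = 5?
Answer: -4320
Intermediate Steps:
(36*(-24))*u(-4 - 1*(-3)) = (36*(-24))*5 = -864*5 = -4320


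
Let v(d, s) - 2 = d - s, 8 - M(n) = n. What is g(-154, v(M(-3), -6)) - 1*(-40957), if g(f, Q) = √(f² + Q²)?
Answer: 40957 + √24077 ≈ 41112.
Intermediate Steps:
M(n) = 8 - n
v(d, s) = 2 + d - s (v(d, s) = 2 + (d - s) = 2 + d - s)
g(f, Q) = √(Q² + f²)
g(-154, v(M(-3), -6)) - 1*(-40957) = √((2 + (8 - 1*(-3)) - 1*(-6))² + (-154)²) - 1*(-40957) = √((2 + (8 + 3) + 6)² + 23716) + 40957 = √((2 + 11 + 6)² + 23716) + 40957 = √(19² + 23716) + 40957 = √(361 + 23716) + 40957 = √24077 + 40957 = 40957 + √24077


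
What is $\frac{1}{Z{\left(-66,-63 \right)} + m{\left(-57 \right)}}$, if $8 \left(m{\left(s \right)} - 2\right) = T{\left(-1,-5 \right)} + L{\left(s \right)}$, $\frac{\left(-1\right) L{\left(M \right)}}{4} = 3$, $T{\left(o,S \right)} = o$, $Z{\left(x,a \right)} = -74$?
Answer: $- \frac{8}{589} \approx -0.013582$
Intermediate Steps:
$L{\left(M \right)} = -12$ ($L{\left(M \right)} = \left(-4\right) 3 = -12$)
$m{\left(s \right)} = \frac{3}{8}$ ($m{\left(s \right)} = 2 + \frac{-1 - 12}{8} = 2 + \frac{1}{8} \left(-13\right) = 2 - \frac{13}{8} = \frac{3}{8}$)
$\frac{1}{Z{\left(-66,-63 \right)} + m{\left(-57 \right)}} = \frac{1}{-74 + \frac{3}{8}} = \frac{1}{- \frac{589}{8}} = - \frac{8}{589}$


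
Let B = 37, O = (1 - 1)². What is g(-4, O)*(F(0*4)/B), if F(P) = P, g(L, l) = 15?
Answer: 0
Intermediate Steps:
O = 0 (O = 0² = 0)
g(-4, O)*(F(0*4)/B) = 15*((0*4)/37) = 15*(0*(1/37)) = 15*0 = 0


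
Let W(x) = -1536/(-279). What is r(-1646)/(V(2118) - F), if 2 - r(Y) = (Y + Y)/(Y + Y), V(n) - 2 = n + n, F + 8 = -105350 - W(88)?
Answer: 93/10192940 ≈ 9.1240e-6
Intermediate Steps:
W(x) = 512/93 (W(x) = -1536*(-1/279) = 512/93)
F = -9798806/93 (F = -8 + (-105350 - 1*512/93) = -8 + (-105350 - 512/93) = -8 - 9798062/93 = -9798806/93 ≈ -1.0536e+5)
V(n) = 2 + 2*n (V(n) = 2 + (n + n) = 2 + 2*n)
r(Y) = 1 (r(Y) = 2 - (Y + Y)/(Y + Y) = 2 - 2*Y/(2*Y) = 2 - 2*Y*1/(2*Y) = 2 - 1*1 = 2 - 1 = 1)
r(-1646)/(V(2118) - F) = 1/((2 + 2*2118) - 1*(-9798806/93)) = 1/((2 + 4236) + 9798806/93) = 1/(4238 + 9798806/93) = 1/(10192940/93) = 1*(93/10192940) = 93/10192940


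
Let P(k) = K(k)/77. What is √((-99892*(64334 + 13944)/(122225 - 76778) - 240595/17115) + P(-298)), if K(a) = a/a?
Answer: 2*I*√1555124837012043376387/190135099 ≈ 414.81*I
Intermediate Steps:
K(a) = 1
P(k) = 1/77
√((-99892*(64334 + 13944)/(122225 - 76778) - 240595/17115) + P(-298)) = √((-99892*(64334 + 13944)/(122225 - 76778) - 240595/17115) + 1/77) = √((-99892/(45447/78278) - 240595*1/17115) + 1/77) = √((-99892/(45447*(1/78278)) - 48119/3423) + 1/77) = √((-99892/45447/78278 - 48119/3423) + 1/77) = √((-99892*78278/45447 - 48119/3423) + 1/77) = √((-7819345976/45447 - 48119/3423) + 1/77) = √(-2974200904449/17285009 + 1/77) = √(-32716207479652/190135099) = 2*I*√1555124837012043376387/190135099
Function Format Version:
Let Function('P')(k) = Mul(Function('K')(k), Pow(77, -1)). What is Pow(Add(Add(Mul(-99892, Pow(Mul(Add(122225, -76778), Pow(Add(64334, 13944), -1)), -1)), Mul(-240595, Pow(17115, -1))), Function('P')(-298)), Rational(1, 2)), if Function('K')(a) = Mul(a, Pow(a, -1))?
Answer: Mul(Rational(2, 190135099), I, Pow(1555124837012043376387, Rational(1, 2))) ≈ Mul(414.81, I)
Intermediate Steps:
Function('K')(a) = 1
Function('P')(k) = Rational(1, 77) (Function('P')(k) = Mul(1, Pow(77, -1)) = Mul(1, Rational(1, 77)) = Rational(1, 77))
Pow(Add(Add(Mul(-99892, Pow(Mul(Add(122225, -76778), Pow(Add(64334, 13944), -1)), -1)), Mul(-240595, Pow(17115, -1))), Function('P')(-298)), Rational(1, 2)) = Pow(Add(Add(Mul(-99892, Pow(Mul(Add(122225, -76778), Pow(Add(64334, 13944), -1)), -1)), Mul(-240595, Pow(17115, -1))), Rational(1, 77)), Rational(1, 2)) = Pow(Add(Add(Mul(-99892, Pow(Mul(45447, Pow(78278, -1)), -1)), Mul(-240595, Rational(1, 17115))), Rational(1, 77)), Rational(1, 2)) = Pow(Add(Add(Mul(-99892, Pow(Mul(45447, Rational(1, 78278)), -1)), Rational(-48119, 3423)), Rational(1, 77)), Rational(1, 2)) = Pow(Add(Add(Mul(-99892, Pow(Rational(45447, 78278), -1)), Rational(-48119, 3423)), Rational(1, 77)), Rational(1, 2)) = Pow(Add(Add(Mul(-99892, Rational(78278, 45447)), Rational(-48119, 3423)), Rational(1, 77)), Rational(1, 2)) = Pow(Add(Add(Rational(-7819345976, 45447), Rational(-48119, 3423)), Rational(1, 77)), Rational(1, 2)) = Pow(Add(Rational(-2974200904449, 17285009), Rational(1, 77)), Rational(1, 2)) = Pow(Rational(-32716207479652, 190135099), Rational(1, 2)) = Mul(Rational(2, 190135099), I, Pow(1555124837012043376387, Rational(1, 2)))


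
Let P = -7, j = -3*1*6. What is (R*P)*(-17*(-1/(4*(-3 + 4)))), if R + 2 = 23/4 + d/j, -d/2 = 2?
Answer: -17017/144 ≈ -118.17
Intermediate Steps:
j = -18 (j = -3*6 = -18)
d = -4 (d = -2*2 = -4)
R = 143/36 (R = -2 + (23/4 - 4/(-18)) = -2 + (23*(¼) - 4*(-1/18)) = -2 + (23/4 + 2/9) = -2 + 215/36 = 143/36 ≈ 3.9722)
(R*P)*(-17*(-1/(4*(-3 + 4)))) = ((143/36)*(-7))*(-17*(-1/(4*(-3 + 4)))) = -(-17017)/(36*(1*(-4))) = -(-17017)/(36*(-4)) = -(-17017)*(-1)/(36*4) = -1001/36*17/4 = -17017/144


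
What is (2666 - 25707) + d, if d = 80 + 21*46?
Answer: -21995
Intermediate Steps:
d = 1046 (d = 80 + 966 = 1046)
(2666 - 25707) + d = (2666 - 25707) + 1046 = -23041 + 1046 = -21995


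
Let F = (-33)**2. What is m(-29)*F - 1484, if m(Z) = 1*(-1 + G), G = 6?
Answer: 3961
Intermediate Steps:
m(Z) = 5 (m(Z) = 1*(-1 + 6) = 1*5 = 5)
F = 1089
m(-29)*F - 1484 = 5*1089 - 1484 = 5445 - 1484 = 3961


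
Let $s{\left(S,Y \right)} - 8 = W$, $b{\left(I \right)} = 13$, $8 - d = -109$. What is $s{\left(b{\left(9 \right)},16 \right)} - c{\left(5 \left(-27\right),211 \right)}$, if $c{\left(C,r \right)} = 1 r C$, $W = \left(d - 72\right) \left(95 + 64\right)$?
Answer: $35648$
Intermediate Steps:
$d = 117$ ($d = 8 - -109 = 8 + 109 = 117$)
$W = 7155$ ($W = \left(117 - 72\right) \left(95 + 64\right) = 45 \cdot 159 = 7155$)
$s{\left(S,Y \right)} = 7163$ ($s{\left(S,Y \right)} = 8 + 7155 = 7163$)
$c{\left(C,r \right)} = C r$ ($c{\left(C,r \right)} = r C = C r$)
$s{\left(b{\left(9 \right)},16 \right)} - c{\left(5 \left(-27\right),211 \right)} = 7163 - 5 \left(-27\right) 211 = 7163 - \left(-135\right) 211 = 7163 - -28485 = 7163 + 28485 = 35648$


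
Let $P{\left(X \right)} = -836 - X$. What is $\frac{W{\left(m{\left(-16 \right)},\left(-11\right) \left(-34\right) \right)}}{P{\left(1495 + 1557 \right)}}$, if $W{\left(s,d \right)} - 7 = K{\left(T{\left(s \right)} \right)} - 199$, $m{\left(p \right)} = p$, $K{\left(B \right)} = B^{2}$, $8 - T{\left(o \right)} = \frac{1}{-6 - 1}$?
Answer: $\frac{2053}{63504} \approx 0.032329$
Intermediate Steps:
$T{\left(o \right)} = \frac{57}{7}$ ($T{\left(o \right)} = 8 - \frac{1}{-6 - 1} = 8 - \frac{1}{-7} = 8 - - \frac{1}{7} = 8 + \frac{1}{7} = \frac{57}{7}$)
$W{\left(s,d \right)} = - \frac{6159}{49}$ ($W{\left(s,d \right)} = 7 - \left(199 - \left(\frac{57}{7}\right)^{2}\right) = 7 + \left(\frac{3249}{49} - 199\right) = 7 - \frac{6502}{49} = - \frac{6159}{49}$)
$\frac{W{\left(m{\left(-16 \right)},\left(-11\right) \left(-34\right) \right)}}{P{\left(1495 + 1557 \right)}} = - \frac{6159}{49 \left(-836 - \left(1495 + 1557\right)\right)} = - \frac{6159}{49 \left(-836 - 3052\right)} = - \frac{6159}{49 \left(-3888\right)} = \left(- \frac{6159}{49}\right) \left(- \frac{1}{3888}\right) = \frac{2053}{63504}$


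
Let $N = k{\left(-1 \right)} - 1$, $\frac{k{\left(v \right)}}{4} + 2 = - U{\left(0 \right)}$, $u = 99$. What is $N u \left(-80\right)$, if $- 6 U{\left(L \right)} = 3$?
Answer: $55440$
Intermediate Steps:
$U{\left(L \right)} = - \frac{1}{2}$ ($U{\left(L \right)} = \left(- \frac{1}{6}\right) 3 = - \frac{1}{2}$)
$k{\left(v \right)} = -6$ ($k{\left(v \right)} = -8 + 4 \left(\left(-1\right) \left(- \frac{1}{2}\right)\right) = -8 + 4 \cdot \frac{1}{2} = -8 + 2 = -6$)
$N = -7$ ($N = -6 - 1 = -7$)
$N u \left(-80\right) = \left(-7\right) 99 \left(-80\right) = \left(-693\right) \left(-80\right) = 55440$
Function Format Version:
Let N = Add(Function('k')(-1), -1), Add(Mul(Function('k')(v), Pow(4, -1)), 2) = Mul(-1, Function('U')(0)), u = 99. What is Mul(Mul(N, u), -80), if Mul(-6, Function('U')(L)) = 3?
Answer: 55440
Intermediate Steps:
Function('U')(L) = Rational(-1, 2) (Function('U')(L) = Mul(Rational(-1, 6), 3) = Rational(-1, 2))
Function('k')(v) = -6 (Function('k')(v) = Add(-8, Mul(4, Mul(-1, Rational(-1, 2)))) = Add(-8, Mul(4, Rational(1, 2))) = Add(-8, 2) = -6)
N = -7 (N = Add(-6, -1) = -7)
Mul(Mul(N, u), -80) = Mul(Mul(-7, 99), -80) = Mul(-693, -80) = 55440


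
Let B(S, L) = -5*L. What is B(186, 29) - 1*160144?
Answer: -160289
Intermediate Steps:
B(186, 29) - 1*160144 = -5*29 - 1*160144 = -145 - 160144 = -160289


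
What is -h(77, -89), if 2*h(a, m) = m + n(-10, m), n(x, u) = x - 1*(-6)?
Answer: 93/2 ≈ 46.500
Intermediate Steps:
n(x, u) = 6 + x (n(x, u) = x + 6 = 6 + x)
h(a, m) = -2 + m/2 (h(a, m) = (m + (6 - 10))/2 = (m - 4)/2 = (-4 + m)/2 = -2 + m/2)
-h(77, -89) = -(-2 + (1/2)*(-89)) = -(-2 - 89/2) = -1*(-93/2) = 93/2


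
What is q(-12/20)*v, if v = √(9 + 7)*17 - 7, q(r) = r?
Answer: -183/5 ≈ -36.600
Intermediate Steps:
v = 61 (v = √16*17 - 7 = 4*17 - 7 = 68 - 7 = 61)
q(-12/20)*v = -12/20*61 = -12*1/20*61 = -⅗*61 = -183/5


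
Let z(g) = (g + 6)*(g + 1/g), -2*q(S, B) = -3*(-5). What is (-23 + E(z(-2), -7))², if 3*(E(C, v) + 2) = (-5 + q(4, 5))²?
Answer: 105625/144 ≈ 733.51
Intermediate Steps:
q(S, B) = -15/2 (q(S, B) = -(-3)*(-5)/2 = -½*15 = -15/2)
z(g) = (6 + g)*(g + 1/g)
E(C, v) = 601/12 (E(C, v) = -2 + (-5 - 15/2)²/3 = -2 + (-25/2)²/3 = -2 + (⅓)*(625/4) = -2 + 625/12 = 601/12)
(-23 + E(z(-2), -7))² = (-23 + 601/12)² = (325/12)² = 105625/144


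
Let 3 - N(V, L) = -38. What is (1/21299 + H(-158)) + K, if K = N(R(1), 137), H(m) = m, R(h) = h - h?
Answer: -2491982/21299 ≈ -117.00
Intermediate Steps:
R(h) = 0
N(V, L) = 41 (N(V, L) = 3 - 1*(-38) = 3 + 38 = 41)
K = 41
(1/21299 + H(-158)) + K = (1/21299 - 158) + 41 = -3365241/21299 + 41 = -2491982/21299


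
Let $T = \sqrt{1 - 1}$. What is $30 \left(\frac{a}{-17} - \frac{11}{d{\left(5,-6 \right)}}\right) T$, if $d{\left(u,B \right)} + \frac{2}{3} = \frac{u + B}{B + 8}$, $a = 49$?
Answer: $0$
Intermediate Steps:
$d{\left(u,B \right)} = - \frac{2}{3} + \frac{B + u}{8 + B}$ ($d{\left(u,B \right)} = - \frac{2}{3} + \frac{u + B}{B + 8} = - \frac{2}{3} + \frac{B + u}{8 + B}$)
$T = 0$ ($T = \sqrt{0} = 0$)
$30 \left(\frac{a}{-17} - \frac{11}{d{\left(5,-6 \right)}}\right) T = 30 \left(\frac{49}{-17} - \frac{11}{\frac{1}{3} \frac{1}{8 - 6} \left(-16 - 6 + 3 \cdot 5\right)}\right) 0 = 30 \left(49 \left(- \frac{1}{17}\right) - \frac{11}{\frac{1}{3} \cdot \frac{1}{2} \left(-16 - 6 + 15\right)}\right) 0 = 30 \left(- \frac{49}{17} - \frac{11}{\frac{1}{3} \cdot \frac{1}{2} \left(-7\right)}\right) 0 = 30 \left(- \frac{49}{17} - \frac{11}{- \frac{7}{6}}\right) 0 = 30 \left(- \frac{49}{17} - - \frac{66}{7}\right) 0 = 30 \left(- \frac{49}{17} + \frac{66}{7}\right) 0 = 30 \cdot \frac{779}{119} \cdot 0 = \frac{23370}{119} \cdot 0 = 0$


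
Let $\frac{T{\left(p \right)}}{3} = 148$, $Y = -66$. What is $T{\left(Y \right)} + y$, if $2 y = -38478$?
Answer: $-18795$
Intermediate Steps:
$y = -19239$ ($y = \frac{1}{2} \left(-38478\right) = -19239$)
$T{\left(p \right)} = 444$ ($T{\left(p \right)} = 3 \cdot 148 = 444$)
$T{\left(Y \right)} + y = 444 - 19239 = -18795$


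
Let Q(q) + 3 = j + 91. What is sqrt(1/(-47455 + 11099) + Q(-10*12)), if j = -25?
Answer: sqrt(20817691003)/18178 ≈ 7.9373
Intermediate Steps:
Q(q) = 63 (Q(q) = -3 + (-25 + 91) = -3 + 66 = 63)
sqrt(1/(-47455 + 11099) + Q(-10*12)) = sqrt(1/(-47455 + 11099) + 63) = sqrt(1/(-36356) + 63) = sqrt(-1/36356 + 63) = sqrt(2290427/36356) = sqrt(20817691003)/18178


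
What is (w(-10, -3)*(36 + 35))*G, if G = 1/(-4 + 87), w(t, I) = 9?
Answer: 639/83 ≈ 7.6988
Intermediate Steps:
G = 1/83 ≈ 0.012048
(w(-10, -3)*(36 + 35))*G = (9*(36 + 35))*(1/83) = (9*71)*(1/83) = 639*(1/83) = 639/83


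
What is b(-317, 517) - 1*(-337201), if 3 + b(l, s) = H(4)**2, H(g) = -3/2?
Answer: 1348801/4 ≈ 3.3720e+5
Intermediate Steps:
H(g) = -3/2 (H(g) = -3*1/2 = -3/2)
b(l, s) = -3/4 (b(l, s) = -3 + (-3/2)**2 = -3 + 9/4 = -3/4)
b(-317, 517) - 1*(-337201) = -3/4 - 1*(-337201) = -3/4 + 337201 = 1348801/4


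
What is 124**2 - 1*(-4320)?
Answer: 19696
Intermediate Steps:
124**2 - 1*(-4320) = 15376 + 4320 = 19696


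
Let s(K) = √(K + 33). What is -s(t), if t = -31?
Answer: -√2 ≈ -1.4142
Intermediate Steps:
s(K) = √(33 + K)
-s(t) = -√(33 - 31) = -√2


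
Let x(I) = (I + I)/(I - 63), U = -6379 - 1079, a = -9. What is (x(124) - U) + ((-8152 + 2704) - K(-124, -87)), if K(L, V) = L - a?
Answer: 129873/61 ≈ 2129.1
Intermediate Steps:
K(L, V) = 9 + L (K(L, V) = L - 1*(-9) = L + 9 = 9 + L)
U = -7458
x(I) = 2*I/(-63 + I) (x(I) = (2*I)/(-63 + I) = 2*I/(-63 + I))
(x(124) - U) + ((-8152 + 2704) - K(-124, -87)) = (2*124/(-63 + 124) - 1*(-7458)) + ((-8152 + 2704) - (9 - 124)) = (2*124/61 + 7458) + (-5448 - 1*(-115)) = (2*124*(1/61) + 7458) + (-5448 + 115) = (248/61 + 7458) - 5333 = 455186/61 - 5333 = 129873/61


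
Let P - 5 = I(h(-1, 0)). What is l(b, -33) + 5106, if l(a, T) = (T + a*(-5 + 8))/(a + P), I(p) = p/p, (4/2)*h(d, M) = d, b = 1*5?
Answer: 56148/11 ≈ 5104.4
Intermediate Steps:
b = 5
h(d, M) = d/2
I(p) = 1
P = 6 (P = 5 + 1 = 6)
l(a, T) = (T + 3*a)/(6 + a) (l(a, T) = (T + a*(-5 + 8))/(a + 6) = (T + a*3)/(6 + a) = (T + 3*a)/(6 + a))
l(b, -33) + 5106 = (-33 + 3*5)/(6 + 5) + 5106 = (-33 + 15)/11 + 5106 = (1/11)*(-18) + 5106 = -18/11 + 5106 = 56148/11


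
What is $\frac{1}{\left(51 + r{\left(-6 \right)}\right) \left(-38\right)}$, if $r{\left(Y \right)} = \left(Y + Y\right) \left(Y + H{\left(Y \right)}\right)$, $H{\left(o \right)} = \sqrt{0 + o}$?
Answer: $- \frac{41}{202578} - \frac{2 i \sqrt{6}}{101289} \approx -0.00020239 - 4.8366 \cdot 10^{-5} i$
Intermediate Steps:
$H{\left(o \right)} = \sqrt{o}$
$r{\left(Y \right)} = 2 Y \left(Y + \sqrt{Y}\right)$ ($r{\left(Y \right)} = \left(Y + Y\right) \left(Y + \sqrt{Y}\right) = 2 Y \left(Y + \sqrt{Y}\right)$)
$\frac{1}{\left(51 + r{\left(-6 \right)}\right) \left(-38\right)} = \frac{1}{\left(51 + 2 \left(-6\right) \left(-6 + \sqrt{-6}\right)\right) \left(-38\right)} = \frac{1}{\left(51 + 2 \left(-6\right) \left(-6 + i \sqrt{6}\right)\right) \left(-38\right)} = \frac{1}{\left(51 + \left(72 - 12 i \sqrt{6}\right)\right) \left(-38\right)} = \frac{1}{\left(123 - 12 i \sqrt{6}\right) \left(-38\right)} = \frac{1}{-4674 + 456 i \sqrt{6}}$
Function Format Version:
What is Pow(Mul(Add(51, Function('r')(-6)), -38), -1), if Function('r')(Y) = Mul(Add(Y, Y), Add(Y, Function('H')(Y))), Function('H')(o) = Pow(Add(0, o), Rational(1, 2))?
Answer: Add(Rational(-41, 202578), Mul(Rational(-2, 101289), I, Pow(6, Rational(1, 2)))) ≈ Add(-0.00020239, Mul(-4.8366e-5, I))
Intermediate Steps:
Function('H')(o) = Pow(o, Rational(1, 2))
Function('r')(Y) = Mul(2, Y, Add(Y, Pow(Y, Rational(1, 2)))) (Function('r')(Y) = Mul(Add(Y, Y), Add(Y, Pow(Y, Rational(1, 2)))) = Mul(Mul(2, Y), Add(Y, Pow(Y, Rational(1, 2)))) = Mul(2, Y, Add(Y, Pow(Y, Rational(1, 2)))))
Pow(Mul(Add(51, Function('r')(-6)), -38), -1) = Pow(Mul(Add(51, Mul(2, -6, Add(-6, Pow(-6, Rational(1, 2))))), -38), -1) = Pow(Mul(Add(51, Mul(2, -6, Add(-6, Mul(I, Pow(6, Rational(1, 2)))))), -38), -1) = Pow(Mul(Add(51, Add(72, Mul(-12, I, Pow(6, Rational(1, 2))))), -38), -1) = Pow(Mul(Add(123, Mul(-12, I, Pow(6, Rational(1, 2)))), -38), -1) = Pow(Add(-4674, Mul(456, I, Pow(6, Rational(1, 2)))), -1)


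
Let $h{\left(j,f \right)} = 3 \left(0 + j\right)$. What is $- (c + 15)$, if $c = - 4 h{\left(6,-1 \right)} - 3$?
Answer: $60$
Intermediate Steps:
$h{\left(j,f \right)} = 3 j$
$c = -75$ ($c = - 4 \cdot 3 \cdot 6 - 3 = \left(-4\right) 18 - 3 = -72 - 3 = -75$)
$- (c + 15) = - (-75 + 15) = \left(-1\right) \left(-60\right) = 60$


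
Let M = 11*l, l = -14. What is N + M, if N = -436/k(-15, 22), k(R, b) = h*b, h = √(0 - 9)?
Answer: -154 + 218*I/33 ≈ -154.0 + 6.6061*I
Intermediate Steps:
h = 3*I (h = √(-9) = 3*I ≈ 3.0*I)
M = -154 (M = 11*(-14) = -154)
k(R, b) = 3*I*b (k(R, b) = (3*I)*b = 3*I*b)
N = 218*I/33 (N = -436*(-I/66) = -(-218)*I/33 = 218*I/33 ≈ 6.6061*I)
N + M = 218*I/33 - 154 = -154 + 218*I/33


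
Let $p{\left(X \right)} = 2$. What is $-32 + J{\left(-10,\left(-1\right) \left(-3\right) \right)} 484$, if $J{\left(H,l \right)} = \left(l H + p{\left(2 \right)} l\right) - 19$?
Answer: $-20844$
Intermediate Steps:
$J{\left(H,l \right)} = -19 + 2 l + H l$ ($J{\left(H,l \right)} = \left(l H + 2 l\right) - 19 = \left(H l + 2 l\right) - 19 = \left(2 l + H l\right) - 19 = -19 + 2 l + H l$)
$-32 + J{\left(-10,\left(-1\right) \left(-3\right) \right)} 484 = -32 + \left(-19 + 2 \left(\left(-1\right) \left(-3\right)\right) - 10 \left(\left(-1\right) \left(-3\right)\right)\right) 484 = -32 + \left(-19 + 2 \cdot 3 - 30\right) 484 = -32 + \left(-19 + 6 - 30\right) 484 = -32 - 20812 = -20844$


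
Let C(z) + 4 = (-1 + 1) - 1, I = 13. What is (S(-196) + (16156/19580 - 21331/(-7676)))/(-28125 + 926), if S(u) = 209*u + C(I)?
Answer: 1539234606771/1021975769980 ≈ 1.5061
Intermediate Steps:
C(z) = -5 (C(z) = -4 + ((-1 + 1) - 1) = -4 + (0 - 1) = -4 - 1 = -5)
S(u) = -5 + 209*u (S(u) = 209*u - 5 = -5 + 209*u)
(S(-196) + (16156/19580 - 21331/(-7676)))/(-28125 + 926) = ((-5 + 209*(-196)) + (16156/19580 - 21331/(-7676)))/(-28125 + 926) = ((-5 - 40964) + (16156*(1/19580) - 21331*(-1/7676)))/(-27199) = (-40969 + (4039/4895 + 21331/7676))*(-1/27199) = (-40969 + 135418609/37574020)*(-1/27199) = -1539234606771/37574020*(-1/27199) = 1539234606771/1021975769980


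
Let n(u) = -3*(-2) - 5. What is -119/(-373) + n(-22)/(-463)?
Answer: 54724/172699 ≈ 0.31687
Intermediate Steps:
n(u) = 1 (n(u) = 6 - 5 = 1)
-119/(-373) + n(-22)/(-463) = -119/(-373) + 1/(-463) = -119*(-1/373) + 1*(-1/463) = 119/373 - 1/463 = 54724/172699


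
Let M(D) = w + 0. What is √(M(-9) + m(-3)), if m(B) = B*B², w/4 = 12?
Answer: √21 ≈ 4.5826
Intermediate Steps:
w = 48 (w = 4*12 = 48)
m(B) = B³
M(D) = 48 (M(D) = 48 + 0 = 48)
√(M(-9) + m(-3)) = √(48 + (-3)³) = √(48 - 27) = √21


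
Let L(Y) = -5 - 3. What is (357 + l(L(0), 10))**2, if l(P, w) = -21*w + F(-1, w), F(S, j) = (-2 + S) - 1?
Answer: 20449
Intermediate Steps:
F(S, j) = -3 + S
L(Y) = -8
l(P, w) = -4 - 21*w (l(P, w) = -21*w + (-3 - 1) = -21*w - 4 = -4 - 21*w)
(357 + l(L(0), 10))**2 = (357 + (-4 - 21*10))**2 = (357 + (-4 - 210))**2 = (357 - 214)**2 = 143**2 = 20449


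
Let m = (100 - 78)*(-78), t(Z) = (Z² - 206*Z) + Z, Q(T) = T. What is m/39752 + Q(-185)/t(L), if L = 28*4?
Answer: -1314967/51757104 ≈ -0.025407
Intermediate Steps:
L = 112
t(Z) = Z² - 205*Z
m = -1716 (m = 22*(-78) = -1716)
m/39752 + Q(-185)/t(L) = -1716/39752 - 185*1/(112*(-205 + 112)) = -1716*1/39752 - 185/(112*(-93)) = -429/9938 - 185/(-10416) = -429/9938 - 185*(-1/10416) = -429/9938 + 185/10416 = -1314967/51757104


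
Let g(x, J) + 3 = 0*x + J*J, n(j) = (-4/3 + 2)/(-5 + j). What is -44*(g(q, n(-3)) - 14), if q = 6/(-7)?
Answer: 26917/36 ≈ 747.69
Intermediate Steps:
q = -6/7 (q = 6*(-⅐) = -6/7 ≈ -0.85714)
n(j) = 2/(3*(-5 + j)) (n(j) = (-4*⅓ + 2)/(-5 + j) = (-4/3 + 2)/(-5 + j) = 2/(3*(-5 + j)))
g(x, J) = -3 + J² (g(x, J) = -3 + (0*x + J*J) = -3 + (0 + J²) = -3 + J²)
-44*(g(q, n(-3)) - 14) = -44*((-3 + (2/(3*(-5 - 3)))²) - 14) = -44*((-3 + ((⅔)/(-8))²) - 14) = -44*((-3 + ((⅔)*(-⅛))²) - 14) = -44*((-3 + (-1/12)²) - 14) = -44*((-3 + 1/144) - 14) = -44*(-431/144 - 14) = -44*(-2447/144) = 26917/36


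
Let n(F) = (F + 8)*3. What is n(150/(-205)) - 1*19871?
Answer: -813817/41 ≈ -19849.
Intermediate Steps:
n(F) = 24 + 3*F (n(F) = (8 + F)*3 = 24 + 3*F)
n(150/(-205)) - 1*19871 = (24 + 3*(150/(-205))) - 1*19871 = (24 + 3*(150*(-1/205))) - 19871 = (24 + 3*(-30/41)) - 19871 = (24 - 90/41) - 19871 = 894/41 - 19871 = -813817/41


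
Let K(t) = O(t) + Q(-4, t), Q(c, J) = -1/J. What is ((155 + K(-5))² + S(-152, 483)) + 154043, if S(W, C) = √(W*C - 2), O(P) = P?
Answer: 4415076/25 + I*√73418 ≈ 1.766e+5 + 270.96*I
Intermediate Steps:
S(W, C) = √(-2 + C*W) (S(W, C) = √(C*W - 2) = √(-2 + C*W))
K(t) = t - 1/t
((155 + K(-5))² + S(-152, 483)) + 154043 = ((155 + (-5 - 1/(-5)))² + √(-2 + 483*(-152))) + 154043 = ((155 + (-5 - 1*(-⅕)))² + √(-2 - 73416)) + 154043 = ((155 + (-5 + ⅕))² + √(-73418)) + 154043 = ((155 - 24/5)² + I*√73418) + 154043 = ((751/5)² + I*√73418) + 154043 = (564001/25 + I*√73418) + 154043 = 4415076/25 + I*√73418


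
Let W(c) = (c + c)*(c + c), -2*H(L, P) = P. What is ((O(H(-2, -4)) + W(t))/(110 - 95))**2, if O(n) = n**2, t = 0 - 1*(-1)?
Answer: 64/225 ≈ 0.28444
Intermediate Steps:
t = 1 (t = 0 + 1 = 1)
H(L, P) = -P/2
W(c) = 4*c**2 (W(c) = (2*c)*(2*c) = 4*c**2)
((O(H(-2, -4)) + W(t))/(110 - 95))**2 = (((-1/2*(-4))**2 + 4*1**2)/(110 - 95))**2 = ((2**2 + 4*1)/15)**2 = ((4 + 4)*(1/15))**2 = (8*(1/15))**2 = (8/15)**2 = 64/225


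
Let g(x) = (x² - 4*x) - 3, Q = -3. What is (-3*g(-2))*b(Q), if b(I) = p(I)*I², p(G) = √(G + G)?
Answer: -243*I*√6 ≈ -595.23*I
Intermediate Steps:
p(G) = √2*√G (p(G) = √(2*G) = √2*√G)
g(x) = -3 + x² - 4*x
b(I) = √2*I^(5/2) (b(I) = (√2*√I)*I² = √2*I^(5/2))
(-3*g(-2))*b(Q) = (-3*(-3 + (-2)² - 4*(-2)))*(√2*(-3)^(5/2)) = (-3*(-3 + 4 + 8))*(√2*(9*I*√3)) = (-3*9)*(9*I*√6) = -243*I*√6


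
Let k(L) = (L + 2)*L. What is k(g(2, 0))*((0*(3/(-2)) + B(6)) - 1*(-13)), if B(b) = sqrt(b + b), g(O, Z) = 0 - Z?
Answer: 0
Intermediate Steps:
g(O, Z) = -Z
B(b) = sqrt(2)*sqrt(b) (B(b) = sqrt(2*b) = sqrt(2)*sqrt(b))
k(L) = L*(2 + L) (k(L) = (2 + L)*L = L*(2 + L))
k(g(2, 0))*((0*(3/(-2)) + B(6)) - 1*(-13)) = ((-1*0)*(2 - 1*0))*((0*(3/(-2)) + sqrt(2)*sqrt(6)) - 1*(-13)) = (0*(2 + 0))*((0*(3*(-1/2)) + 2*sqrt(3)) + 13) = (0*2)*((0*(-3/2) + 2*sqrt(3)) + 13) = 0*((0 + 2*sqrt(3)) + 13) = 0*(2*sqrt(3) + 13) = 0*(13 + 2*sqrt(3)) = 0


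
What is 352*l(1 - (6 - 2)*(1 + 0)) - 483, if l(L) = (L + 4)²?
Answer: -131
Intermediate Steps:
l(L) = (4 + L)²
352*l(1 - (6 - 2)*(1 + 0)) - 483 = 352*(4 + (1 - (6 - 2)*(1 + 0)))² - 483 = 352*(4 + (1 - 4))² - 483 = 352*(4 - 3)² - 483 = 352*1² - 483 = 352*1 - 483 = 352 - 483 = -131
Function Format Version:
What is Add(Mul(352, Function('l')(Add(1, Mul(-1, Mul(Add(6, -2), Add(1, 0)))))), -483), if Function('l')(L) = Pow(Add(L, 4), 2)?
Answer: -131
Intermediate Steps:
Function('l')(L) = Pow(Add(4, L), 2)
Add(Mul(352, Function('l')(Add(1, Mul(-1, Mul(Add(6, -2), Add(1, 0)))))), -483) = Add(Mul(352, Pow(Add(4, Add(1, Mul(-1, Mul(Add(6, -2), Add(1, 0))))), 2)), -483) = Add(Mul(352, Pow(Add(4, Add(1, Mul(-1, Mul(4, 1)))), 2)), -483) = Add(Mul(352, Pow(Add(4, Add(1, Mul(-1, 4))), 2)), -483) = Add(Mul(352, Pow(Add(4, Add(1, -4)), 2)), -483) = Add(Mul(352, Pow(Add(4, -3), 2)), -483) = Add(Mul(352, Pow(1, 2)), -483) = Add(Mul(352, 1), -483) = Add(352, -483) = -131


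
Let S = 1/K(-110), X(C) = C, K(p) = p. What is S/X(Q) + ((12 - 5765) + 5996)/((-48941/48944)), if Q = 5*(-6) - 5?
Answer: -45789510259/188422850 ≈ -243.01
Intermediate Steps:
Q = -35 (Q = -30 - 5 = -35)
S = -1/110 (S = 1/(-110) = -1/110 ≈ -0.0090909)
S/X(Q) + ((12 - 5765) + 5996)/((-48941/48944)) = -1/110/(-35) + ((12 - 5765) + 5996)/((-48941/48944)) = -1/110*(-1/35) + (-5753 + 5996)/((-48941*1/48944)) = 1/3850 + 243/(-48941/48944) = 1/3850 + 243*(-48944/48941) = 1/3850 - 11893392/48941 = -45789510259/188422850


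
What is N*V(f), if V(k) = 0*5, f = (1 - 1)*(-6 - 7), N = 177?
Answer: 0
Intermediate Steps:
f = 0 (f = 0*(-13) = 0)
V(k) = 0
N*V(f) = 177*0 = 0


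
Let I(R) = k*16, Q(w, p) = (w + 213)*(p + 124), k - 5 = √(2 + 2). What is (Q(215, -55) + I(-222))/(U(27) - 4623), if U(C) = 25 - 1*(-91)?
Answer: -29644/4507 ≈ -6.5773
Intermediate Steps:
U(C) = 116 (U(C) = 25 + 91 = 116)
k = 7 (k = 5 + √(2 + 2) = 5 + √4 = 5 + 2 = 7)
Q(w, p) = (124 + p)*(213 + w) (Q(w, p) = (213 + w)*(124 + p) = (124 + p)*(213 + w))
I(R) = 112 (I(R) = 7*16 = 112)
(Q(215, -55) + I(-222))/(U(27) - 4623) = ((26412 + 124*215 + 213*(-55) - 55*215) + 112)/(116 - 4623) = ((26412 + 26660 - 11715 - 11825) + 112)/(-4507) = (29532 + 112)*(-1/4507) = 29644*(-1/4507) = -29644/4507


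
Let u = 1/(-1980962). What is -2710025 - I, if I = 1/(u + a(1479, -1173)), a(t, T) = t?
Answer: -7939947227920887/2929842797 ≈ -2.7100e+6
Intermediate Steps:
u = -1/1980962 ≈ -5.0481e-7
I = 1980962/2929842797 (I = 1/(-1/1980962 + 1479) = 1/(2929842797/1980962) = 1980962/2929842797 ≈ 0.00067613)
-2710025 - I = -2710025 - 1*1980962/2929842797 = -2710025 - 1980962/2929842797 = -7939947227920887/2929842797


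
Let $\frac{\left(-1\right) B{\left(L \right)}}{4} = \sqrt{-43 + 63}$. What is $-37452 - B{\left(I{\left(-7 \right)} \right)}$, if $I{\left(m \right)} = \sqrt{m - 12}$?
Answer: $-37452 + 8 \sqrt{5} \approx -37434.0$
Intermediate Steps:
$I{\left(m \right)} = \sqrt{-12 + m}$
$B{\left(L \right)} = - 8 \sqrt{5}$ ($B{\left(L \right)} = - 4 \sqrt{-43 + 63} = - 4 \sqrt{20} = - 4 \cdot 2 \sqrt{5} = - 8 \sqrt{5}$)
$-37452 - B{\left(I{\left(-7 \right)} \right)} = -37452 - - 8 \sqrt{5} = -37452 + 8 \sqrt{5}$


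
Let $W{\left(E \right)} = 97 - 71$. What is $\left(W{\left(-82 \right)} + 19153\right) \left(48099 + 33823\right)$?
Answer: $1571182038$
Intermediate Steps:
$W{\left(E \right)} = 26$
$\left(W{\left(-82 \right)} + 19153\right) \left(48099 + 33823\right) = \left(26 + 19153\right) \left(48099 + 33823\right) = 19179 \cdot 81922 = 1571182038$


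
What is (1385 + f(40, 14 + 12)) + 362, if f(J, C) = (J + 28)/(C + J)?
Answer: 57685/33 ≈ 1748.0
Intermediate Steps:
f(J, C) = (28 + J)/(C + J)
(1385 + f(40, 14 + 12)) + 362 = (1385 + (28 + 40)/((14 + 12) + 40)) + 362 = (1385 + 68/(26 + 40)) + 362 = (1385 + 68/66) + 362 = (1385 + (1/66)*68) + 362 = (1385 + 34/33) + 362 = 45739/33 + 362 = 57685/33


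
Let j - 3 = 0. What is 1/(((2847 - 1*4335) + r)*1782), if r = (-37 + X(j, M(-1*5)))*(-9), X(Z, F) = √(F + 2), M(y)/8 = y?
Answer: I/(5346*(-385*I + 3*√38)) ≈ -4.8474e-7 + 2.3284e-8*I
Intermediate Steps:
j = 3 (j = 3 + 0 = 3)
M(y) = 8*y
X(Z, F) = √(2 + F)
r = 333 - 9*I*√38 (r = (-37 + √(2 + 8*(-1*5)))*(-9) = (-37 + √(2 + 8*(-5)))*(-9) = (-37 + √(2 - 40))*(-9) = (-37 + √(-38))*(-9) = (-37 + I*√38)*(-9) = 333 - 9*I*√38 ≈ 333.0 - 55.48*I)
1/(((2847 - 1*4335) + r)*1782) = 1/(((2847 - 1*4335) + (333 - 9*I*√38))*1782) = (1/1782)/((2847 - 4335) + (333 - 9*I*√38)) = (1/1782)/(-1488 + (333 - 9*I*√38)) = (1/1782)/(-1155 - 9*I*√38) = 1/(1782*(-1155 - 9*I*√38))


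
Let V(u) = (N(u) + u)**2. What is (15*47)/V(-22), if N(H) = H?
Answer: 705/1936 ≈ 0.36415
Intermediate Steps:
V(u) = 4*u**2 (V(u) = (u + u)**2 = (2*u)**2 = 4*u**2)
(15*47)/V(-22) = (15*47)/((4*(-22)**2)) = 705/((4*484)) = 705/1936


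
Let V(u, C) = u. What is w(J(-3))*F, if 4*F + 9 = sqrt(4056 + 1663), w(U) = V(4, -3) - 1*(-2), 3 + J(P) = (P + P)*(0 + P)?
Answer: -27/2 + 3*sqrt(5719)/2 ≈ 99.936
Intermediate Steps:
J(P) = -3 + 2*P**2 (J(P) = -3 + (P + P)*(0 + P) = -3 + (2*P)*P = -3 + 2*P**2)
w(U) = 6 (w(U) = 4 - 1*(-2) = 4 + 2 = 6)
F = -9/4 + sqrt(5719)/4 (F = -9/4 + sqrt(4056 + 1663)/4 = -9/4 + sqrt(5719)/4 ≈ 16.656)
w(J(-3))*F = 6*(-9/4 + sqrt(5719)/4) = -27/2 + 3*sqrt(5719)/2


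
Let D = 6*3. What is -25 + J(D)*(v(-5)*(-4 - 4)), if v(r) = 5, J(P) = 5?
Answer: -225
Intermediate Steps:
D = 18
-25 + J(D)*(v(-5)*(-4 - 4)) = -25 + 5*(5*(-4 - 4)) = -25 + 5*(5*(-8)) = -25 + 5*(-40) = -25 - 200 = -225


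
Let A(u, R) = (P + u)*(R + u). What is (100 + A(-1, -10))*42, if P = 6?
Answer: 1890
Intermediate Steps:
A(u, R) = (6 + u)*(R + u)
(100 + A(-1, -10))*42 = (100 + ((-1)² + 6*(-10) + 6*(-1) - 10*(-1)))*42 = (100 + (1 - 60 - 6 + 10))*42 = (100 - 55)*42 = 45*42 = 1890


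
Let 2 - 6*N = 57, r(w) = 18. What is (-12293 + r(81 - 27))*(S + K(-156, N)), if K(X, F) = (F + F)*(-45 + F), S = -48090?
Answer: 10406069875/18 ≈ 5.7811e+8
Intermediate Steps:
N = -55/6 (N = 1/3 - 1/6*57 = 1/3 - 19/2 = -55/6 ≈ -9.1667)
K(X, F) = 2*F*(-45 + F) (K(X, F) = (2*F)*(-45 + F) = 2*F*(-45 + F))
(-12293 + r(81 - 27))*(S + K(-156, N)) = (-12293 + 18)*(-48090 + 2*(-55/6)*(-45 - 55/6)) = -12275*(-48090 + 2*(-55/6)*(-325/6)) = -12275*(-48090 + 17875/18) = -12275*(-847745/18) = 10406069875/18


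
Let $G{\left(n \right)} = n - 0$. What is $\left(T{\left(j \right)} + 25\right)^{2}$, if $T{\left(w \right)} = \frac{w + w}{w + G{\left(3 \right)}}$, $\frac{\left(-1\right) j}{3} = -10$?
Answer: $\frac{87025}{121} \approx 719.21$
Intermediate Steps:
$j = 30$ ($j = \left(-3\right) \left(-10\right) = 30$)
$G{\left(n \right)} = n$ ($G{\left(n \right)} = n + 0 = n$)
$T{\left(w \right)} = \frac{2 w}{3 + w}$ ($T{\left(w \right)} = \frac{w + w}{w + 3} = \frac{2 w}{3 + w}$)
$\left(T{\left(j \right)} + 25\right)^{2} = \left(2 \cdot 30 \frac{1}{3 + 30} + 25\right)^{2} = \left(2 \cdot 30 \cdot \frac{1}{33} + 25\right)^{2} = \left(\frac{20}{11} + 25\right)^{2} = \left(\frac{295}{11}\right)^{2} = \frac{87025}{121}$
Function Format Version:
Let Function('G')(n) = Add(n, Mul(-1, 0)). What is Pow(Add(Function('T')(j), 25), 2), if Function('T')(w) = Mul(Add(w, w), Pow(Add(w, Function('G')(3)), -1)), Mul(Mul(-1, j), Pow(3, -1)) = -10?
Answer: Rational(87025, 121) ≈ 719.21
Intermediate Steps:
j = 30 (j = Mul(-3, -10) = 30)
Function('G')(n) = n (Function('G')(n) = Add(n, 0) = n)
Function('T')(w) = Mul(2, w, Pow(Add(3, w), -1)) (Function('T')(w) = Mul(Add(w, w), Pow(Add(w, 3), -1)) = Mul(Mul(2, w), Pow(Add(3, w), -1)) = Mul(2, w, Pow(Add(3, w), -1)))
Pow(Add(Function('T')(j), 25), 2) = Pow(Add(Mul(2, 30, Pow(Add(3, 30), -1)), 25), 2) = Pow(Add(Mul(2, 30, Pow(33, -1)), 25), 2) = Pow(Add(Mul(2, 30, Rational(1, 33)), 25), 2) = Pow(Add(Rational(20, 11), 25), 2) = Pow(Rational(295, 11), 2) = Rational(87025, 121)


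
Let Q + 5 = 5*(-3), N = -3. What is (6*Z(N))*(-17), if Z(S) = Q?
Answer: 2040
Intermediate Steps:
Q = -20 (Q = -5 + 5*(-3) = -5 - 15 = -20)
Z(S) = -20
(6*Z(N))*(-17) = (6*(-20))*(-17) = -120*(-17) = 2040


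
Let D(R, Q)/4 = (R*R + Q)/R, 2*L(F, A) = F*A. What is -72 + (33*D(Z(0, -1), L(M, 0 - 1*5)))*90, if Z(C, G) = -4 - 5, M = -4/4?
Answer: -110292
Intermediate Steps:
M = -1 (M = -4*¼ = -1)
L(F, A) = A*F/2 (L(F, A) = (F*A)/2 = (A*F)/2 = A*F/2)
Z(C, G) = -9
D(R, Q) = 4*(Q + R²)/R (D(R, Q) = 4*((R*R + Q)/R) = 4*((R² + Q)/R) = 4*((Q + R²)/R) = 4*(Q + R²)/R)
-72 + (33*D(Z(0, -1), L(M, 0 - 1*5)))*90 = -72 + (33*(4*(-9) + 4*((½)*(0 - 1*5)*(-1))/(-9)))*90 = -72 + (33*(-36 + 4*((½)*(0 - 5)*(-1))*(-⅑)))*90 = -72 + (33*(-36 + 4*((½)*(-5)*(-1))*(-⅑)))*90 = -72 + (33*(-36 + 4*(5/2)*(-⅑)))*90 = -72 + (33*(-36 - 10/9))*90 = -72 + (33*(-334/9))*90 = -72 - 3674/3*90 = -72 - 110220 = -110292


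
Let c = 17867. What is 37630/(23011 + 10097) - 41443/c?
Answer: -349879817/295770318 ≈ -1.1829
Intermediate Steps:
37630/(23011 + 10097) - 41443/c = 37630/(23011 + 10097) - 41443/17867 = 37630/33108 - 41443*1/17867 = 37630*(1/33108) - 41443/17867 = 18815/16554 - 41443/17867 = -349879817/295770318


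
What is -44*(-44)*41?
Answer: 79376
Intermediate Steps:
-44*(-44)*41 = 1936*41 = 79376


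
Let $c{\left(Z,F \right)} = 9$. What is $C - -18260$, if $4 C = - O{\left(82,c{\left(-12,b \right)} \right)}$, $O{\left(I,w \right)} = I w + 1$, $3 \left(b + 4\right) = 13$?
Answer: $\frac{72301}{4} \approx 18075.0$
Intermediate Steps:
$b = \frac{1}{3}$ ($b = -4 + \frac{1}{3} \cdot 13 = -4 + \frac{13}{3} = \frac{1}{3} \approx 0.33333$)
$O{\left(I,w \right)} = 1 + I w$
$C = - \frac{739}{4}$ ($C = \frac{\left(-1\right) \left(1 + 82 \cdot 9\right)}{4} = \frac{\left(-1\right) \left(1 + 738\right)}{4} = \frac{\left(-1\right) 739}{4} = \frac{1}{4} \left(-739\right) = - \frac{739}{4} \approx -184.75$)
$C - -18260 = - \frac{739}{4} - -18260 = - \frac{739}{4} + 18260 = \frac{72301}{4}$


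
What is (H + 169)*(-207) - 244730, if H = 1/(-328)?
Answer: -91745657/328 ≈ -2.7971e+5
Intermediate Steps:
H = -1/328 ≈ -0.0030488
(H + 169)*(-207) - 244730 = (-1/328 + 169)*(-207) - 244730 = (55431/328)*(-207) - 244730 = -11474217/328 - 244730 = -91745657/328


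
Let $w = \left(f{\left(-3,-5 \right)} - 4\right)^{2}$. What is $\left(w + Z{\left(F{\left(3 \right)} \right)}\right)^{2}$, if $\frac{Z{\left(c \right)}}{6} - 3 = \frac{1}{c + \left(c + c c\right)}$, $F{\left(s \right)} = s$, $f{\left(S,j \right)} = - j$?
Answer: $\frac{9409}{25} \approx 376.36$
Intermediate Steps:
$Z{\left(c \right)} = 18 + \frac{6}{c^{2} + 2 c}$ ($Z{\left(c \right)} = 18 + \frac{6}{c + \left(c + c c\right)} = 18 + \frac{6}{c + \left(c + c^{2}\right)} = 18 + \frac{6}{c^{2} + 2 c}$)
$w = 1$ ($w = \left(\left(-1\right) \left(-5\right) - 4\right)^{2} = \left(5 - 4\right)^{2} = 1^{2} = 1$)
$\left(w + Z{\left(F{\left(3 \right)} \right)}\right)^{2} = \left(1 + \frac{6 \left(1 + 3 \cdot 3^{2} + 6 \cdot 3\right)}{3 \left(2 + 3\right)}\right)^{2} = \left(1 + 6 \cdot \frac{1}{3} \cdot \frac{1}{5} \left(1 + 3 \cdot 9 + 18\right)\right)^{2} = \left(1 + 6 \cdot \frac{1}{3} \cdot \frac{1}{5} \left(1 + 27 + 18\right)\right)^{2} = \left(1 + 6 \cdot \frac{1}{3} \cdot \frac{1}{5} \cdot 46\right)^{2} = \left(1 + \frac{92}{5}\right)^{2} = \left(\frac{97}{5}\right)^{2} = \frac{9409}{25}$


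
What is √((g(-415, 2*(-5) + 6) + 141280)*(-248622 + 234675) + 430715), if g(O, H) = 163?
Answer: I*√1972274806 ≈ 44410.0*I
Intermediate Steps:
√((g(-415, 2*(-5) + 6) + 141280)*(-248622 + 234675) + 430715) = √((163 + 141280)*(-248622 + 234675) + 430715) = √(141443*(-13947) + 430715) = √(-1972705521 + 430715) = √(-1972274806) = I*√1972274806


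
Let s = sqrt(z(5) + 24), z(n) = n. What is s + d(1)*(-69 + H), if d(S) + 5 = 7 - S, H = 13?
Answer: -56 + sqrt(29) ≈ -50.615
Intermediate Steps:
s = sqrt(29) (s = sqrt(5 + 24) = sqrt(29) ≈ 5.3852)
d(S) = 2 - S (d(S) = -5 + (7 - S) = 2 - S)
s + d(1)*(-69 + H) = sqrt(29) + (2 - 1*1)*(-69 + 13) = sqrt(29) + (2 - 1)*(-56) = sqrt(29) + 1*(-56) = sqrt(29) - 56 = -56 + sqrt(29)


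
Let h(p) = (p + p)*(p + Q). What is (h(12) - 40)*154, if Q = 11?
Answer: 78848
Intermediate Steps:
h(p) = 2*p*(11 + p) (h(p) = (p + p)*(p + 11) = (2*p)*(11 + p) = 2*p*(11 + p))
(h(12) - 40)*154 = (2*12*(11 + 12) - 40)*154 = (2*12*23 - 40)*154 = (552 - 40)*154 = 512*154 = 78848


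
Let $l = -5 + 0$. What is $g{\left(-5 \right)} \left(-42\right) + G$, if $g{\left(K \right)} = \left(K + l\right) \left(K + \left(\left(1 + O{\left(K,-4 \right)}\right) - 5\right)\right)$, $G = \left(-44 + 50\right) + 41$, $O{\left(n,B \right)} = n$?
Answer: $-5833$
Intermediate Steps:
$l = -5$
$G = 47$ ($G = 6 + 41 = 47$)
$g{\left(K \right)} = \left(-5 + K\right) \left(-4 + 2 K\right)$ ($g{\left(K \right)} = \left(K - 5\right) \left(K + \left(\left(1 + K\right) - 5\right)\right) = \left(-5 + K\right) \left(K + \left(-4 + K\right)\right) = \left(-5 + K\right) \left(-4 + 2 K\right)$)
$g{\left(-5 \right)} \left(-42\right) + G = \left(20 - -70 + 2 \left(-5\right)^{2}\right) \left(-42\right) + 47 = \left(20 + 70 + 2 \cdot 25\right) \left(-42\right) + 47 = \left(20 + 70 + 50\right) \left(-42\right) + 47 = 140 \left(-42\right) + 47 = -5880 + 47 = -5833$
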